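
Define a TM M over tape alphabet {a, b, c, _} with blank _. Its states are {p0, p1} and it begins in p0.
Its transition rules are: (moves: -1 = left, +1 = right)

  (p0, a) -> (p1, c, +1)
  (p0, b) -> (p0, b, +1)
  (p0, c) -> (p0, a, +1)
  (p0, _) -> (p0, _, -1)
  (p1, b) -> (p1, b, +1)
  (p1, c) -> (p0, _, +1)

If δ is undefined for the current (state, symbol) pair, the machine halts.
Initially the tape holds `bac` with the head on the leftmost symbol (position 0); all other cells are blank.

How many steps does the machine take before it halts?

p0 | [b]ac_   read b → write b, move +1, go to p0
p0 | b[a]c_   read a → write c, move +1, go to p1
p1 | bc[c]_   read c → write _, move +1, go to p0
p0 | bc_[_]   read _ → write _, move -1, go to p0
p0 | bc[_]_   read _ → write _, move -1, go to p0
p0 | b[c]__   read c → write a, move +1, go to p0
p0 | ba[_]_   read _ → write _, move -1, go to p0
p0 | b[a]__   read a → write c, move +1, go to p1
p1 | bc[_]_
M halts after 8 transitions.

8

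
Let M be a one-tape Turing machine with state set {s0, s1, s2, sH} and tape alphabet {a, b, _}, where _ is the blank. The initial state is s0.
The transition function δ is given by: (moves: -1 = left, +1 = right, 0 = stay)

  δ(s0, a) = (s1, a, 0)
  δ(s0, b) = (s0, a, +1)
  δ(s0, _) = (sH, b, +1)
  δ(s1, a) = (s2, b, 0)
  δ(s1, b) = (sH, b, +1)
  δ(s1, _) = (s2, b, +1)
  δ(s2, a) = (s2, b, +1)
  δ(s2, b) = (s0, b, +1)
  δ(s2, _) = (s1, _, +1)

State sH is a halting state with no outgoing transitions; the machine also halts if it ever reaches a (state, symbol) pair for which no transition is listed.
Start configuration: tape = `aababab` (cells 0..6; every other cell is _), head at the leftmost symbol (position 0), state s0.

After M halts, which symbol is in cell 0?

b

s0 | [a]ababab__   read a → write a, move 0, go to s1
s1 | [a]ababab__   read a → write b, move 0, go to s2
s2 | [b]ababab__   read b → write b, move +1, go to s0
s0 | b[a]babab__   read a → write a, move 0, go to s1
s1 | b[a]babab__   read a → write b, move 0, go to s2
s2 | b[b]babab__   read b → write b, move +1, go to s0
s0 | bb[b]abab__   read b → write a, move +1, go to s0
s0 | bba[a]bab__   read a → write a, move 0, go to s1
s1 | bba[a]bab__   read a → write b, move 0, go to s2
s2 | bba[b]bab__   read b → write b, move +1, go to s0
s0 | bbab[b]ab__   read b → write a, move +1, go to s0
s0 | bbaba[a]b__   read a → write a, move 0, go to s1
s1 | bbaba[a]b__   read a → write b, move 0, go to s2
s2 | bbaba[b]b__   read b → write b, move +1, go to s0
s0 | bbabab[b]__   read b → write a, move +1, go to s0
s0 | bbababa[_]_   read _ → write b, move +1, go to sH
sH | bbababab[_]
Cell 0 holds b when M halts.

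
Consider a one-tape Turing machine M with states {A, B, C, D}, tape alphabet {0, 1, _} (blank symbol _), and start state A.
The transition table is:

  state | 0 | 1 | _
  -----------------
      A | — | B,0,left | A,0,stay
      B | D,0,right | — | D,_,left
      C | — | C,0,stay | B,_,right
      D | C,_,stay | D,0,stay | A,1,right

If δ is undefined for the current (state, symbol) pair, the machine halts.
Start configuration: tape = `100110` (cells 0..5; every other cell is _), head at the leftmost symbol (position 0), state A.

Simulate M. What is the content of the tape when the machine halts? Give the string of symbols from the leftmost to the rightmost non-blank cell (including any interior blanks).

10000110

state=A head=0 tape=__[1]00110   (A,1)→(B,0,left)
state=B head=-1 tape=_[_]000110   (B,_)→(D,_,left)
state=D head=-2 tape=[_]_000110   (D,_)→(A,1,right)
state=A head=-1 tape=1[_]000110   (A,_)→(A,0,stay)
state=A head=-1 tape=1[0]000110
The non-blank tape span at halt is 10000110.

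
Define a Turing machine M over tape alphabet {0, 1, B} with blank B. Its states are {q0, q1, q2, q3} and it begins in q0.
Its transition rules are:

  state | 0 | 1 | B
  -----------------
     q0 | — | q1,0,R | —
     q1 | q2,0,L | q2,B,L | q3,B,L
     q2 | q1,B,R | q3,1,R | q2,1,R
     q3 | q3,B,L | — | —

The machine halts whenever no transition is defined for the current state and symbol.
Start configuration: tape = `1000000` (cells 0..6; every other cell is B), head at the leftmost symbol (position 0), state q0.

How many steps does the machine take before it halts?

22

state=q0 head=0 tape=[1]000000B   (q0,1)→(q1,0,R)
state=q1 head=1 tape=0[0]00000B   (q1,0)→(q2,0,L)
state=q2 head=0 tape=[0]000000B   (q2,0)→(q1,B,R)
state=q1 head=1 tape=B[0]00000B   (q1,0)→(q2,0,L)
state=q2 head=0 tape=[B]000000B   (q2,B)→(q2,1,R)
state=q2 head=1 tape=1[0]00000B   (q2,0)→(q1,B,R)
state=q1 head=2 tape=1B[0]0000B   (q1,0)→(q2,0,L)
state=q2 head=1 tape=1[B]00000B   (q2,B)→(q2,1,R)
state=q2 head=2 tape=11[0]0000B   (q2,0)→(q1,B,R)
state=q1 head=3 tape=11B[0]000B   (q1,0)→(q2,0,L)
state=q2 head=2 tape=11[B]0000B   (q2,B)→(q2,1,R)
state=q2 head=3 tape=111[0]000B   (q2,0)→(q1,B,R)
state=q1 head=4 tape=111B[0]00B   (q1,0)→(q2,0,L)
state=q2 head=3 tape=111[B]000B   (q2,B)→(q2,1,R)
state=q2 head=4 tape=1111[0]00B   (q2,0)→(q1,B,R)
state=q1 head=5 tape=1111B[0]0B   (q1,0)→(q2,0,L)
state=q2 head=4 tape=1111[B]00B   (q2,B)→(q2,1,R)
state=q2 head=5 tape=11111[0]0B   (q2,0)→(q1,B,R)
state=q1 head=6 tape=11111B[0]B   (q1,0)→(q2,0,L)
state=q2 head=5 tape=11111[B]0B   (q2,B)→(q2,1,R)
state=q2 head=6 tape=111111[0]B   (q2,0)→(q1,B,R)
state=q1 head=7 tape=111111B[B]   (q1,B)→(q3,B,L)
state=q3 head=6 tape=111111[B]B
M halts after 22 transitions.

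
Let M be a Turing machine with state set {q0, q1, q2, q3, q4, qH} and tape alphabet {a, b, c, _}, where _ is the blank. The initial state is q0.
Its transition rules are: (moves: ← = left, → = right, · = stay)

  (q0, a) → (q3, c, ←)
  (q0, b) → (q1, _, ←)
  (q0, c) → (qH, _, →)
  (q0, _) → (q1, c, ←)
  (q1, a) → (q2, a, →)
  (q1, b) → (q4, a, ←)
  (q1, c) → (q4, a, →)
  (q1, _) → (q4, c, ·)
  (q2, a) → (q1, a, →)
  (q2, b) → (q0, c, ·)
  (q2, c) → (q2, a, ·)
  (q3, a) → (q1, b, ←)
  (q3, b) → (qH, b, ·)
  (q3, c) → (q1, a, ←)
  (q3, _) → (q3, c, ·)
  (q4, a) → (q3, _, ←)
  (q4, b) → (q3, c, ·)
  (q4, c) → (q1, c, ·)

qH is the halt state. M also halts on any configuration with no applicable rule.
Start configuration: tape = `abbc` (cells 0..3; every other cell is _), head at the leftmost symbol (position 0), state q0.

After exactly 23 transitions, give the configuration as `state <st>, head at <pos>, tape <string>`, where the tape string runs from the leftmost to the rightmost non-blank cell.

state q2, head at 1, tape aaaaabc

q0 | ___[a]bbc   read a → write c, move ←, go to q3
q3 | __[_]cbbc   read _ → write c, move ·, go to q3
q3 | __[c]cbbc   read c → write a, move ←, go to q1
q1 | _[_]acbbc   read _ → write c, move ·, go to q4
q4 | _[c]acbbc   read c → write c, move ·, go to q1
q1 | _[c]acbbc   read c → write a, move →, go to q4
q4 | _a[a]cbbc   read a → write _, move ←, go to q3
q3 | _[a]_cbbc   read a → write b, move ←, go to q1
q1 | [_]b_cbbc   read _ → write c, move ·, go to q4
q4 | [c]b_cbbc   read c → write c, move ·, go to q1
q1 | [c]b_cbbc   read c → write a, move →, go to q4
q4 | a[b]_cbbc   read b → write c, move ·, go to q3
q3 | a[c]_cbbc   read c → write a, move ←, go to q1
q1 | [a]a_cbbc   read a → write a, move →, go to q2
q2 | a[a]_cbbc   read a → write a, move →, go to q1
q1 | aa[_]cbbc   read _ → write c, move ·, go to q4
q4 | aa[c]cbbc   read c → write c, move ·, go to q1
q1 | aa[c]cbbc   read c → write a, move →, go to q4
q4 | aaa[c]bbc   read c → write c, move ·, go to q1
q1 | aaa[c]bbc   read c → write a, move →, go to q4
q4 | aaaa[b]bc   read b → write c, move ·, go to q3
q3 | aaaa[c]bc   read c → write a, move ←, go to q1
q1 | aaa[a]abc   read a → write a, move →, go to q2
q2 | aaaa[a]bc
After 23 steps: state q2, head at 1, tape aaaaabc.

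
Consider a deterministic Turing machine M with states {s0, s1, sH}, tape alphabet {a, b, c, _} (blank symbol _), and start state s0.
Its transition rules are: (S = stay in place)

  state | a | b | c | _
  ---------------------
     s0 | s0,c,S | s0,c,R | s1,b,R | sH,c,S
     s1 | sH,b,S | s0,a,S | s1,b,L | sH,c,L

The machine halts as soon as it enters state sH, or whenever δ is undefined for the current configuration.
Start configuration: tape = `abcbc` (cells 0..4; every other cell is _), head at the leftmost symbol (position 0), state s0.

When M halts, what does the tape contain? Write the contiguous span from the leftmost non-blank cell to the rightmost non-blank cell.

bbbbbc

s0 | [a]bcbc_   read a → write c, move S, go to s0
s0 | [c]bcbc_   read c → write b, move R, go to s1
s1 | b[b]cbc_   read b → write a, move S, go to s0
s0 | b[a]cbc_   read a → write c, move S, go to s0
s0 | b[c]cbc_   read c → write b, move R, go to s1
s1 | bb[c]bc_   read c → write b, move L, go to s1
s1 | b[b]bbc_   read b → write a, move S, go to s0
s0 | b[a]bbc_   read a → write c, move S, go to s0
s0 | b[c]bbc_   read c → write b, move R, go to s1
s1 | bb[b]bc_   read b → write a, move S, go to s0
s0 | bb[a]bc_   read a → write c, move S, go to s0
s0 | bb[c]bc_   read c → write b, move R, go to s1
s1 | bbb[b]c_   read b → write a, move S, go to s0
s0 | bbb[a]c_   read a → write c, move S, go to s0
s0 | bbb[c]c_   read c → write b, move R, go to s1
s1 | bbbb[c]_   read c → write b, move L, go to s1
s1 | bbb[b]b_   read b → write a, move S, go to s0
s0 | bbb[a]b_   read a → write c, move S, go to s0
s0 | bbb[c]b_   read c → write b, move R, go to s1
s1 | bbbb[b]_   read b → write a, move S, go to s0
s0 | bbbb[a]_   read a → write c, move S, go to s0
s0 | bbbb[c]_   read c → write b, move R, go to s1
s1 | bbbbb[_]   read _ → write c, move L, go to sH
sH | bbbb[b]c
The non-blank tape span at halt is bbbbbc.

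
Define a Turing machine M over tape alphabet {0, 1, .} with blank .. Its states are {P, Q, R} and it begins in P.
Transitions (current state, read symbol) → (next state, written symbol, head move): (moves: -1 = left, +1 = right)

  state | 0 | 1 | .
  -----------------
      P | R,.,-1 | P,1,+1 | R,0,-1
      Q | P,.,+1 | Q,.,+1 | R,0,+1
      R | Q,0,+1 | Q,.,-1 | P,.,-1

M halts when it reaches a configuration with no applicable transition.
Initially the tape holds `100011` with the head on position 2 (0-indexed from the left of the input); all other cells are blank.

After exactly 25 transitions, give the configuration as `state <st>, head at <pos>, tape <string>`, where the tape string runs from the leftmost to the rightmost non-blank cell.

state=P head=2 tape=10[0]011..   (P,0)→(R,.,-1)
state=R head=1 tape=1[0].011..   (R,0)→(Q,0,+1)
state=Q head=2 tape=10[.]011..   (Q,.)→(R,0,+1)
state=R head=3 tape=100[0]11..   (R,0)→(Q,0,+1)
state=Q head=4 tape=1000[1]1..   (Q,1)→(Q,.,+1)
state=Q head=5 tape=1000.[1]..   (Q,1)→(Q,.,+1)
state=Q head=6 tape=1000..[.].   (Q,.)→(R,0,+1)
state=R head=7 tape=1000..0[.]   (R,.)→(P,.,-1)
state=P head=6 tape=1000..[0].   (P,0)→(R,.,-1)
state=R head=5 tape=1000.[.]..   (R,.)→(P,.,-1)
state=P head=4 tape=1000[.]...   (P,.)→(R,0,-1)
state=R head=3 tape=100[0]0...   (R,0)→(Q,0,+1)
state=Q head=4 tape=1000[0]...   (Q,0)→(P,.,+1)
state=P head=5 tape=1000.[.]..   (P,.)→(R,0,-1)
state=R head=4 tape=1000[.]0..   (R,.)→(P,.,-1)
state=P head=3 tape=100[0].0..   (P,0)→(R,.,-1)
state=R head=2 tape=10[0]..0..   (R,0)→(Q,0,+1)
state=Q head=3 tape=100[.].0..   (Q,.)→(R,0,+1)
state=R head=4 tape=1000[.]0..   (R,.)→(P,.,-1)
state=P head=3 tape=100[0].0..   (P,0)→(R,.,-1)
state=R head=2 tape=10[0]..0..   (R,0)→(Q,0,+1)
state=Q head=3 tape=100[.].0..   (Q,.)→(R,0,+1)
state=R head=4 tape=1000[.]0..   (R,.)→(P,.,-1)
state=P head=3 tape=100[0].0..   (P,0)→(R,.,-1)
state=R head=2 tape=10[0]..0..   (R,0)→(Q,0,+1)
state=Q head=3 tape=100[.].0..
After 25 steps: state Q, head at 3, tape 100..0.

state Q, head at 3, tape 100..0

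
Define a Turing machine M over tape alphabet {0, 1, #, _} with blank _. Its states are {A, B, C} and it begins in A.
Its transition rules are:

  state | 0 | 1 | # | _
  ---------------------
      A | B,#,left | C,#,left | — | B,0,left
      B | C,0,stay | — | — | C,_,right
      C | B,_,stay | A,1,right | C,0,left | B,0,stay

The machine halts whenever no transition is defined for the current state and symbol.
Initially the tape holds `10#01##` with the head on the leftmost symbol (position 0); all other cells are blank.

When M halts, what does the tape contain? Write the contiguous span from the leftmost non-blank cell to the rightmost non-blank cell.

1##

state=A head=0 tape=_[1]0#01##   (A,1)→(C,#,left)
state=C head=-1 tape=[_]#0#01##   (C,_)→(B,0,stay)
state=B head=-1 tape=[0]#0#01##   (B,0)→(C,0,stay)
state=C head=-1 tape=[0]#0#01##   (C,0)→(B,_,stay)
state=B head=-1 tape=[_]#0#01##   (B,_)→(C,_,right)
state=C head=0 tape=_[#]0#01##   (C,#)→(C,0,left)
state=C head=-1 tape=[_]00#01##   (C,_)→(B,0,stay)
state=B head=-1 tape=[0]00#01##   (B,0)→(C,0,stay)
state=C head=-1 tape=[0]00#01##   (C,0)→(B,_,stay)
state=B head=-1 tape=[_]00#01##   (B,_)→(C,_,right)
state=C head=0 tape=_[0]0#01##   (C,0)→(B,_,stay)
state=B head=0 tape=_[_]0#01##   (B,_)→(C,_,right)
state=C head=1 tape=__[0]#01##   (C,0)→(B,_,stay)
state=B head=1 tape=__[_]#01##   (B,_)→(C,_,right)
state=C head=2 tape=___[#]01##   (C,#)→(C,0,left)
state=C head=1 tape=__[_]001##   (C,_)→(B,0,stay)
state=B head=1 tape=__[0]001##   (B,0)→(C,0,stay)
state=C head=1 tape=__[0]001##   (C,0)→(B,_,stay)
state=B head=1 tape=__[_]001##   (B,_)→(C,_,right)
state=C head=2 tape=___[0]01##   (C,0)→(B,_,stay)
state=B head=2 tape=___[_]01##   (B,_)→(C,_,right)
state=C head=3 tape=____[0]1##   (C,0)→(B,_,stay)
state=B head=3 tape=____[_]1##   (B,_)→(C,_,right)
state=C head=4 tape=_____[1]##   (C,1)→(A,1,right)
state=A head=5 tape=_____1[#]#
The non-blank tape span at halt is 1##.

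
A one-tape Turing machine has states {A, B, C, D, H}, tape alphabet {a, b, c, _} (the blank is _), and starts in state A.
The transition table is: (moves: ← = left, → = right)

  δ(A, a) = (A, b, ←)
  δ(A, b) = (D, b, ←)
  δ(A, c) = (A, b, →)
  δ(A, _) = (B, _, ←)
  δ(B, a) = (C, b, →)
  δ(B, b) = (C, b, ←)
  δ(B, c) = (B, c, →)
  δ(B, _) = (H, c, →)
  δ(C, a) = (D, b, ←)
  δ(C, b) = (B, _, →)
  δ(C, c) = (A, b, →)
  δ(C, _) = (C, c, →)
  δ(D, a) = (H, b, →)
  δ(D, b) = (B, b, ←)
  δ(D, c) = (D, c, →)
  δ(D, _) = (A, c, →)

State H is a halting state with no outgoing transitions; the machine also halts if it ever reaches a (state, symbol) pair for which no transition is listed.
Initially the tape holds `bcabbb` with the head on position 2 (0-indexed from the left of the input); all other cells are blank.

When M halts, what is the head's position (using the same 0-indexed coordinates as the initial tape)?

7

A | _bc[a]bbb__   read a → write b, move ←, go to A
A | _b[c]bbbb__   read c → write b, move →, go to A
A | _bb[b]bbb__   read b → write b, move ←, go to D
D | _b[b]bbbb__   read b → write b, move ←, go to B
B | _[b]bbbbb__   read b → write b, move ←, go to C
C | [_]bbbbbb__   read _ → write c, move →, go to C
C | c[b]bbbbb__   read b → write _, move →, go to B
B | c_[b]bbbb__   read b → write b, move ←, go to C
C | c[_]bbbbb__   read _ → write c, move →, go to C
C | cc[b]bbbb__   read b → write _, move →, go to B
B | cc_[b]bbb__   read b → write b, move ←, go to C
C | cc[_]bbbb__   read _ → write c, move →, go to C
C | ccc[b]bbb__   read b → write _, move →, go to B
B | ccc_[b]bb__   read b → write b, move ←, go to C
C | ccc[_]bbb__   read _ → write c, move →, go to C
C | cccc[b]bb__   read b → write _, move →, go to B
B | cccc_[b]b__   read b → write b, move ←, go to C
C | cccc[_]bb__   read _ → write c, move →, go to C
C | ccccc[b]b__   read b → write _, move →, go to B
B | ccccc_[b]__   read b → write b, move ←, go to C
C | ccccc[_]b__   read _ → write c, move →, go to C
C | cccccc[b]__   read b → write _, move →, go to B
B | cccccc_[_]_   read _ → write c, move →, go to H
H | cccccc_c[_]
At halt the head is at cell 7.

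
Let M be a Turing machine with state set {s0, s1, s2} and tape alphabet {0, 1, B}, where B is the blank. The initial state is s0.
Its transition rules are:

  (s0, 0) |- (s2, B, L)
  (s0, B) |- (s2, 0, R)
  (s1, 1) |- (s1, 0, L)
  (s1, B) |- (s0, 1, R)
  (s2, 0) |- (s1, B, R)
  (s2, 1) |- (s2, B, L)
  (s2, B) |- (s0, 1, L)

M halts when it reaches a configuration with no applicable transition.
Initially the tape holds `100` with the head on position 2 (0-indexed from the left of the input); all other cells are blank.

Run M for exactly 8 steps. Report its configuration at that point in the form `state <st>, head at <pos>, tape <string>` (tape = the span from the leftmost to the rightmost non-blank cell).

s0 | 10[0]BB   read 0 → write B, move L, go to s2
s2 | 1[0]BBB   read 0 → write B, move R, go to s1
s1 | 1B[B]BB   read B → write 1, move R, go to s0
s0 | 1B1[B]B   read B → write 0, move R, go to s2
s2 | 1B10[B]   read B → write 1, move L, go to s0
s0 | 1B1[0]1   read 0 → write B, move L, go to s2
s2 | 1B[1]B1   read 1 → write B, move L, go to s2
s2 | 1[B]BB1   read B → write 1, move L, go to s0
s0 | [1]1BB1
After 8 steps: state s0, head at 0, tape 11BB1.

state s0, head at 0, tape 11BB1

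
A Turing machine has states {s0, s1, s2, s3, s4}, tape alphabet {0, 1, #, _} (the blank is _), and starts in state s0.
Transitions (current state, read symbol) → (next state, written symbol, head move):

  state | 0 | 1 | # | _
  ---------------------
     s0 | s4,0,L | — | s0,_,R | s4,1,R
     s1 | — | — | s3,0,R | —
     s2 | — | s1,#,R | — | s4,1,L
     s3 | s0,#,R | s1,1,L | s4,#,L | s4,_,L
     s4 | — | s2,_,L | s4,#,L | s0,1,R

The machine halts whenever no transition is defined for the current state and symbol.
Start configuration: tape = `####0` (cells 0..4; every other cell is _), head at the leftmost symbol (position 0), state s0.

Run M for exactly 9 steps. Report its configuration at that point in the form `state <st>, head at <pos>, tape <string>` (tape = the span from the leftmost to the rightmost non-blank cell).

state=s0 head=0 tape=[#]###0   (s0,#)→(s0,_,R)
state=s0 head=1 tape=_[#]##0   (s0,#)→(s0,_,R)
state=s0 head=2 tape=__[#]#0   (s0,#)→(s0,_,R)
state=s0 head=3 tape=___[#]0   (s0,#)→(s0,_,R)
state=s0 head=4 tape=____[0]   (s0,0)→(s4,0,L)
state=s4 head=3 tape=___[_]0   (s4,_)→(s0,1,R)
state=s0 head=4 tape=___1[0]   (s0,0)→(s4,0,L)
state=s4 head=3 tape=___[1]0   (s4,1)→(s2,_,L)
state=s2 head=2 tape=__[_]_0   (s2,_)→(s4,1,L)
state=s4 head=1 tape=_[_]1_0
After 9 steps: state s4, head at 1, tape 1_0.

state s4, head at 1, tape 1_0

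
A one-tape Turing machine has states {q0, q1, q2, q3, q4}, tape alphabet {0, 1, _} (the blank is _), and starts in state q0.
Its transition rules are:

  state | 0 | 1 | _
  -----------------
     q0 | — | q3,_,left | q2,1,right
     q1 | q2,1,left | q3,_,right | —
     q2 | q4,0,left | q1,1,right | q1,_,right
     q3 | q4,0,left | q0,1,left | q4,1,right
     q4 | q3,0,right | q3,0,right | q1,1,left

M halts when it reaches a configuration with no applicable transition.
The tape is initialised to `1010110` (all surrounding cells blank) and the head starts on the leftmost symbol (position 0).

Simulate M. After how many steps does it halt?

35

q0 | _[1]010110___   read 1 → write _, move left, go to q3
q3 | [_]_010110___   read _ → write 1, move right, go to q4
q4 | 1[_]010110___   read _ → write 1, move left, go to q1
q1 | [1]1010110___   read 1 → write _, move right, go to q3
q3 | _[1]010110___   read 1 → write 1, move left, go to q0
q0 | [_]1010110___   read _ → write 1, move right, go to q2
q2 | 1[1]010110___   read 1 → write 1, move right, go to q1
q1 | 11[0]10110___   read 0 → write 1, move left, go to q2
q2 | 1[1]110110___   read 1 → write 1, move right, go to q1
q1 | 11[1]10110___   read 1 → write _, move right, go to q3
q3 | 11_[1]0110___   read 1 → write 1, move left, go to q0
q0 | 11[_]10110___   read _ → write 1, move right, go to q2
q2 | 111[1]0110___   read 1 → write 1, move right, go to q1
q1 | 1111[0]110___   read 0 → write 1, move left, go to q2
q2 | 111[1]1110___   read 1 → write 1, move right, go to q1
q1 | 1111[1]110___   read 1 → write _, move right, go to q3
q3 | 1111_[1]10___   read 1 → write 1, move left, go to q0
q0 | 1111[_]110___   read _ → write 1, move right, go to q2
q2 | 11111[1]10___   read 1 → write 1, move right, go to q1
q1 | 111111[1]0___   read 1 → write _, move right, go to q3
q3 | 111111_[0]___   read 0 → write 0, move left, go to q4
q4 | 111111[_]0___   read _ → write 1, move left, go to q1
q1 | 11111[1]10___   read 1 → write _, move right, go to q3
q3 | 11111_[1]0___   read 1 → write 1, move left, go to q0
q0 | 11111[_]10___   read _ → write 1, move right, go to q2
q2 | 111111[1]0___   read 1 → write 1, move right, go to q1
q1 | 1111111[0]___   read 0 → write 1, move left, go to q2
q2 | 111111[1]1___   read 1 → write 1, move right, go to q1
q1 | 1111111[1]___   read 1 → write _, move right, go to q3
q3 | 1111111_[_]__   read _ → write 1, move right, go to q4
q4 | 1111111_1[_]_   read _ → write 1, move left, go to q1
q1 | 1111111_[1]1_   read 1 → write _, move right, go to q3
q3 | 1111111__[1]_   read 1 → write 1, move left, go to q0
q0 | 1111111_[_]1_   read _ → write 1, move right, go to q2
q2 | 1111111_1[1]_   read 1 → write 1, move right, go to q1
q1 | 1111111_11[_]
M halts after 35 transitions.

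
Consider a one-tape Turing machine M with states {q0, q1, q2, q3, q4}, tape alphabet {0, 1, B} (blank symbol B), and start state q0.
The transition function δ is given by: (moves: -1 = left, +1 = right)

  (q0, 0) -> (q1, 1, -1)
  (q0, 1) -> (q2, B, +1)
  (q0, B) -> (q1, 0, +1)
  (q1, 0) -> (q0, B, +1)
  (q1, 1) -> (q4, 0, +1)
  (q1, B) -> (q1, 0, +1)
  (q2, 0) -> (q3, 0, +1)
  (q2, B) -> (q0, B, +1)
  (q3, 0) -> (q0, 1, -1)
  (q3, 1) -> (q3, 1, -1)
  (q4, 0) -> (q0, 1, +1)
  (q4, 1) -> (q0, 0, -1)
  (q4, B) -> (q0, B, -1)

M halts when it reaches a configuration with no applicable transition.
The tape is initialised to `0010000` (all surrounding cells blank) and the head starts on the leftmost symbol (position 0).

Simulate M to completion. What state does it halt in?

state=q0 head=0 tape=B[0]010000B   (q0,0)→(q1,1,-1)
state=q1 head=-1 tape=[B]1010000B   (q1,B)→(q1,0,+1)
state=q1 head=0 tape=0[1]010000B   (q1,1)→(q4,0,+1)
state=q4 head=1 tape=00[0]10000B   (q4,0)→(q0,1,+1)
state=q0 head=2 tape=001[1]0000B   (q0,1)→(q2,B,+1)
state=q2 head=3 tape=001B[0]000B   (q2,0)→(q3,0,+1)
state=q3 head=4 tape=001B0[0]00B   (q3,0)→(q0,1,-1)
state=q0 head=3 tape=001B[0]100B   (q0,0)→(q1,1,-1)
state=q1 head=2 tape=001[B]1100B   (q1,B)→(q1,0,+1)
state=q1 head=3 tape=0010[1]100B   (q1,1)→(q4,0,+1)
state=q4 head=4 tape=00100[1]00B   (q4,1)→(q0,0,-1)
state=q0 head=3 tape=0010[0]000B   (q0,0)→(q1,1,-1)
state=q1 head=2 tape=001[0]1000B   (q1,0)→(q0,B,+1)
state=q0 head=3 tape=001B[1]000B   (q0,1)→(q2,B,+1)
state=q2 head=4 tape=001BB[0]00B   (q2,0)→(q3,0,+1)
state=q3 head=5 tape=001BB0[0]0B   (q3,0)→(q0,1,-1)
state=q0 head=4 tape=001BB[0]10B   (q0,0)→(q1,1,-1)
state=q1 head=3 tape=001B[B]110B   (q1,B)→(q1,0,+1)
state=q1 head=4 tape=001B0[1]10B   (q1,1)→(q4,0,+1)
state=q4 head=5 tape=001B00[1]0B   (q4,1)→(q0,0,-1)
state=q0 head=4 tape=001B0[0]00B   (q0,0)→(q1,1,-1)
state=q1 head=3 tape=001B[0]100B   (q1,0)→(q0,B,+1)
state=q0 head=4 tape=001BB[1]00B   (q0,1)→(q2,B,+1)
state=q2 head=5 tape=001BBB[0]0B   (q2,0)→(q3,0,+1)
state=q3 head=6 tape=001BBB0[0]B   (q3,0)→(q0,1,-1)
state=q0 head=5 tape=001BBB[0]1B   (q0,0)→(q1,1,-1)
state=q1 head=4 tape=001BB[B]11B   (q1,B)→(q1,0,+1)
state=q1 head=5 tape=001BB0[1]1B   (q1,1)→(q4,0,+1)
state=q4 head=6 tape=001BB00[1]B   (q4,1)→(q0,0,-1)
state=q0 head=5 tape=001BB0[0]0B   (q0,0)→(q1,1,-1)
state=q1 head=4 tape=001BB[0]10B   (q1,0)→(q0,B,+1)
state=q0 head=5 tape=001BBB[1]0B   (q0,1)→(q2,B,+1)
state=q2 head=6 tape=001BBBB[0]B   (q2,0)→(q3,0,+1)
state=q3 head=7 tape=001BBBB0[B]
No transition is defined for (q3, B); M halts in state q3.

q3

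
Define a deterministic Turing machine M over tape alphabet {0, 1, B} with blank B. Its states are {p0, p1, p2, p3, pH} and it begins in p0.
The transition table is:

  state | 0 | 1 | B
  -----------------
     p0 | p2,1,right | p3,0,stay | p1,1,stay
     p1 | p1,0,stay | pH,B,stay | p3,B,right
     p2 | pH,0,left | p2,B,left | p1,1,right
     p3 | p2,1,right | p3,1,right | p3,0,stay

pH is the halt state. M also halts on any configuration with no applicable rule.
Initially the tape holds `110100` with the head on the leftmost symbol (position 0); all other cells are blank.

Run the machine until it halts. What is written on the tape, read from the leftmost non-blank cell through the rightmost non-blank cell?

1B10100

state=p0 head=0 tape=B[1]10100   (p0,1)→(p3,0,stay)
state=p3 head=0 tape=B[0]10100   (p3,0)→(p2,1,right)
state=p2 head=1 tape=B1[1]0100   (p2,1)→(p2,B,left)
state=p2 head=0 tape=B[1]B0100   (p2,1)→(p2,B,left)
state=p2 head=-1 tape=[B]BB0100   (p2,B)→(p1,1,right)
state=p1 head=0 tape=1[B]B0100   (p1,B)→(p3,B,right)
state=p3 head=1 tape=1B[B]0100   (p3,B)→(p3,0,stay)
state=p3 head=1 tape=1B[0]0100   (p3,0)→(p2,1,right)
state=p2 head=2 tape=1B1[0]100   (p2,0)→(pH,0,left)
state=pH head=1 tape=1B[1]0100
The non-blank tape span at halt is 1B10100.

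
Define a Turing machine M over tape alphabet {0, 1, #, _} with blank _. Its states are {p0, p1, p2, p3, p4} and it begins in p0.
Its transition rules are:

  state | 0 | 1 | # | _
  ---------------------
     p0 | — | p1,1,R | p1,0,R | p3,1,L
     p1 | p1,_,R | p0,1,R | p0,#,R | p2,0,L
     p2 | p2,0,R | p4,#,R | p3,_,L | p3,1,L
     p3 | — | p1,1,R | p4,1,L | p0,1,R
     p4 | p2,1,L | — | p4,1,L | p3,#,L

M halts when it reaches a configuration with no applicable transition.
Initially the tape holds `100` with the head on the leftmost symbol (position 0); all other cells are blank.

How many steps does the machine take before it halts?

p0 | [1]00__   read 1 → write 1, move R, go to p1
p1 | 1[0]0__   read 0 → write _, move R, go to p1
p1 | 1_[0]__   read 0 → write _, move R, go to p1
p1 | 1__[_]_   read _ → write 0, move L, go to p2
p2 | 1_[_]0_   read _ → write 1, move L, go to p3
p3 | 1[_]10_   read _ → write 1, move R, go to p0
p0 | 11[1]0_   read 1 → write 1, move R, go to p1
p1 | 111[0]_   read 0 → write _, move R, go to p1
p1 | 111_[_]   read _ → write 0, move L, go to p2
p2 | 111[_]0   read _ → write 1, move L, go to p3
p3 | 11[1]10   read 1 → write 1, move R, go to p1
p1 | 111[1]0   read 1 → write 1, move R, go to p0
p0 | 1111[0]
M halts after 12 transitions.

12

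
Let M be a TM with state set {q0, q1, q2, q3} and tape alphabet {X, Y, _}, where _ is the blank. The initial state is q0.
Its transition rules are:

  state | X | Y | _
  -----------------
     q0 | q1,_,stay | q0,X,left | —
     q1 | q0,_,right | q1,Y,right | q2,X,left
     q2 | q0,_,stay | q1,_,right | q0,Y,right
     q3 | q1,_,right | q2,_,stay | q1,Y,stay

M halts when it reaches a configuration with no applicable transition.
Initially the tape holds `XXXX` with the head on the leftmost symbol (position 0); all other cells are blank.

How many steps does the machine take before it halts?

state=q0 head=0 tape=_[X]XXX_   (q0,X)→(q1,_,stay)
state=q1 head=0 tape=_[_]XXX_   (q1,_)→(q2,X,left)
state=q2 head=-1 tape=[_]XXXX_   (q2,_)→(q0,Y,right)
state=q0 head=0 tape=Y[X]XXX_   (q0,X)→(q1,_,stay)
state=q1 head=0 tape=Y[_]XXX_   (q1,_)→(q2,X,left)
state=q2 head=-1 tape=[Y]XXXX_   (q2,Y)→(q1,_,right)
state=q1 head=0 tape=_[X]XXX_   (q1,X)→(q0,_,right)
state=q0 head=1 tape=__[X]XX_   (q0,X)→(q1,_,stay)
state=q1 head=1 tape=__[_]XX_   (q1,_)→(q2,X,left)
state=q2 head=0 tape=_[_]XXX_   (q2,_)→(q0,Y,right)
state=q0 head=1 tape=_Y[X]XX_   (q0,X)→(q1,_,stay)
state=q1 head=1 tape=_Y[_]XX_   (q1,_)→(q2,X,left)
state=q2 head=0 tape=_[Y]XXX_   (q2,Y)→(q1,_,right)
state=q1 head=1 tape=__[X]XX_   (q1,X)→(q0,_,right)
state=q0 head=2 tape=___[X]X_   (q0,X)→(q1,_,stay)
state=q1 head=2 tape=___[_]X_   (q1,_)→(q2,X,left)
state=q2 head=1 tape=__[_]XX_   (q2,_)→(q0,Y,right)
state=q0 head=2 tape=__Y[X]X_   (q0,X)→(q1,_,stay)
state=q1 head=2 tape=__Y[_]X_   (q1,_)→(q2,X,left)
state=q2 head=1 tape=__[Y]XX_   (q2,Y)→(q1,_,right)
state=q1 head=2 tape=___[X]X_   (q1,X)→(q0,_,right)
state=q0 head=3 tape=____[X]_   (q0,X)→(q1,_,stay)
state=q1 head=3 tape=____[_]_   (q1,_)→(q2,X,left)
state=q2 head=2 tape=___[_]X_   (q2,_)→(q0,Y,right)
state=q0 head=3 tape=___Y[X]_   (q0,X)→(q1,_,stay)
state=q1 head=3 tape=___Y[_]_   (q1,_)→(q2,X,left)
state=q2 head=2 tape=___[Y]X_   (q2,Y)→(q1,_,right)
state=q1 head=3 tape=____[X]_   (q1,X)→(q0,_,right)
state=q0 head=4 tape=_____[_]
M halts after 28 transitions.

28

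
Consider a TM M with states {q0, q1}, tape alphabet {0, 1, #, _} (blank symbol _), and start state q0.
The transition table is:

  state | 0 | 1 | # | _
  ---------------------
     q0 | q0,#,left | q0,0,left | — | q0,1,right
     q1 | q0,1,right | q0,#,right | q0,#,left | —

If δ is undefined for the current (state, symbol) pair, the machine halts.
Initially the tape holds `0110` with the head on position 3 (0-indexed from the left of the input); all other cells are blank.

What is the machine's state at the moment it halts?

state=q0 head=3 tape=_011[0]   (q0,0)→(q0,#,left)
state=q0 head=2 tape=_01[1]#   (q0,1)→(q0,0,left)
state=q0 head=1 tape=_0[1]0#   (q0,1)→(q0,0,left)
state=q0 head=0 tape=_[0]00#   (q0,0)→(q0,#,left)
state=q0 head=-1 tape=[_]#00#   (q0,_)→(q0,1,right)
state=q0 head=0 tape=1[#]00#
No transition is defined for (q0, #); M halts in state q0.

q0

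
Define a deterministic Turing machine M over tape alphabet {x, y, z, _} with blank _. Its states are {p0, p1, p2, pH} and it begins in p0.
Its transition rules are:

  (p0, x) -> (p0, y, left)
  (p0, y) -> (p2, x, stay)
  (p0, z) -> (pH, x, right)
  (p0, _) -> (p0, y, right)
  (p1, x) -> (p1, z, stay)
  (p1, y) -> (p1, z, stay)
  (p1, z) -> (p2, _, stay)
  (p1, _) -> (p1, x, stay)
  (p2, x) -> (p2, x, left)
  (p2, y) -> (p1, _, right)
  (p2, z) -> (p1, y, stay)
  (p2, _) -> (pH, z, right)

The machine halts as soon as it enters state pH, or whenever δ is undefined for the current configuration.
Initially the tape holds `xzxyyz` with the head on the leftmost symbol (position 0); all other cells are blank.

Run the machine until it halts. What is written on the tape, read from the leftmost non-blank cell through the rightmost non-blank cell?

zzxyyz

p0 | _[x]zxyyz   read x → write y, move left, go to p0
p0 | [_]yzxyyz   read _ → write y, move right, go to p0
p0 | y[y]zxyyz   read y → write x, move stay, go to p2
p2 | y[x]zxyyz   read x → write x, move left, go to p2
p2 | [y]xzxyyz   read y → write _, move right, go to p1
p1 | _[x]zxyyz   read x → write z, move stay, go to p1
p1 | _[z]zxyyz   read z → write _, move stay, go to p2
p2 | _[_]zxyyz   read _ → write z, move right, go to pH
pH | _z[z]xyyz
The non-blank tape span at halt is zzxyyz.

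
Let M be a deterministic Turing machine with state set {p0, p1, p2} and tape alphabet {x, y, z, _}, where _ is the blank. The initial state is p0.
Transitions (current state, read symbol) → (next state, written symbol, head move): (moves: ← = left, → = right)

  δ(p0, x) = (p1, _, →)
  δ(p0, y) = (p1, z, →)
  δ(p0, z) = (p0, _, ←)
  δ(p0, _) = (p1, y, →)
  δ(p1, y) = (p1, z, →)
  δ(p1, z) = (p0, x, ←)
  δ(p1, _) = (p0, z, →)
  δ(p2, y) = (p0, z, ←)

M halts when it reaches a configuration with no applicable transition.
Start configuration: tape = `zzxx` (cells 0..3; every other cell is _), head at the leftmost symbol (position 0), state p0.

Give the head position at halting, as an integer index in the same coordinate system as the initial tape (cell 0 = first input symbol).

p0 | _[z]zxx   read z → write _, move ←, go to p0
p0 | [_]_zxx   read _ → write y, move →, go to p1
p1 | y[_]zxx   read _ → write z, move →, go to p0
p0 | yz[z]xx   read z → write _, move ←, go to p0
p0 | y[z]_xx   read z → write _, move ←, go to p0
p0 | [y]__xx   read y → write z, move →, go to p1
p1 | z[_]_xx   read _ → write z, move →, go to p0
p0 | zz[_]xx   read _ → write y, move →, go to p1
p1 | zzy[x]x
At halt the head is at cell 2.

2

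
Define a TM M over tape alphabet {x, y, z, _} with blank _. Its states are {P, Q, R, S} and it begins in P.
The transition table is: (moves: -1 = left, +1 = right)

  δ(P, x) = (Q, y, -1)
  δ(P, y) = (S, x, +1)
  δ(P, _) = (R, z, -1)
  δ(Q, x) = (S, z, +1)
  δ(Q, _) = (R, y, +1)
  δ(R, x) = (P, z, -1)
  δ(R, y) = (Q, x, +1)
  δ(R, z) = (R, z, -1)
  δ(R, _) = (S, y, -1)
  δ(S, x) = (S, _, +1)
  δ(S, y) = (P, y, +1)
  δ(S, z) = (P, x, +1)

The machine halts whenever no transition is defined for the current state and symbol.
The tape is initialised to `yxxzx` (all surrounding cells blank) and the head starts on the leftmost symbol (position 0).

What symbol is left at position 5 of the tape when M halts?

z

P | [y]xxzx_   read y → write x, move +1, go to S
S | x[x]xzx_   read x → write _, move +1, go to S
S | x_[x]zx_   read x → write _, move +1, go to S
S | x__[z]x_   read z → write x, move +1, go to P
P | x__x[x]_   read x → write y, move -1, go to Q
Q | x__[x]y_   read x → write z, move +1, go to S
S | x__z[y]_   read y → write y, move +1, go to P
P | x__zy[_]   read _ → write z, move -1, go to R
R | x__z[y]z   read y → write x, move +1, go to Q
Q | x__zx[z]
Cell 5 holds z when M halts.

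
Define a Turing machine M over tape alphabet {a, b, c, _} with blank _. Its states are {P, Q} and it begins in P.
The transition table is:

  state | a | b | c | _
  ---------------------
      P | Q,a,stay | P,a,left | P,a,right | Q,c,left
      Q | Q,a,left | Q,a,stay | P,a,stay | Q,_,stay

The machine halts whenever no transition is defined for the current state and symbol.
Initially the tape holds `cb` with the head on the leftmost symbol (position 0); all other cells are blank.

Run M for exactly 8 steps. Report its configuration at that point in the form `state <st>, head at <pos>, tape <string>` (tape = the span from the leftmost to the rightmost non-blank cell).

state Q, head at -1, tape aa

state=P head=0 tape=_[c]b   (P,c)→(P,a,right)
state=P head=1 tape=_a[b]   (P,b)→(P,a,left)
state=P head=0 tape=_[a]a   (P,a)→(Q,a,stay)
state=Q head=0 tape=_[a]a   (Q,a)→(Q,a,left)
state=Q head=-1 tape=[_]aa   (Q,_)→(Q,_,stay)
state=Q head=-1 tape=[_]aa   (Q,_)→(Q,_,stay)
state=Q head=-1 tape=[_]aa   (Q,_)→(Q,_,stay)
state=Q head=-1 tape=[_]aa   (Q,_)→(Q,_,stay)
state=Q head=-1 tape=[_]aa
After 8 steps: state Q, head at -1, tape aa.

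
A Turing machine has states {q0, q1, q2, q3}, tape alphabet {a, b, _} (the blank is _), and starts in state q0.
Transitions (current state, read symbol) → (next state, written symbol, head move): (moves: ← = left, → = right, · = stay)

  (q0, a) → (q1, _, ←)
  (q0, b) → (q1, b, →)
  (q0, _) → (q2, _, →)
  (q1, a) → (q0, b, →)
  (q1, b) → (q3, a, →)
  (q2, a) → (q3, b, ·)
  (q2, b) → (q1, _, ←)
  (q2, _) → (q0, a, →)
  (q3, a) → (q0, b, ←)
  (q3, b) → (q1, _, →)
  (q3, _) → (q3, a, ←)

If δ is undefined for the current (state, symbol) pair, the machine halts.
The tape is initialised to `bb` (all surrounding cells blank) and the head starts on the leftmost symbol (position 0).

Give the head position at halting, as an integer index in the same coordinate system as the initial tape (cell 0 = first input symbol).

-1

state=q0 head=0 tape=_[b]b_   (q0,b)→(q1,b,→)
state=q1 head=1 tape=_b[b]_   (q1,b)→(q3,a,→)
state=q3 head=2 tape=_ba[_]   (q3,_)→(q3,a,←)
state=q3 head=1 tape=_b[a]a   (q3,a)→(q0,b,←)
state=q0 head=0 tape=_[b]ba   (q0,b)→(q1,b,→)
state=q1 head=1 tape=_b[b]a   (q1,b)→(q3,a,→)
state=q3 head=2 tape=_ba[a]   (q3,a)→(q0,b,←)
state=q0 head=1 tape=_b[a]b   (q0,a)→(q1,_,←)
state=q1 head=0 tape=_[b]_b   (q1,b)→(q3,a,→)
state=q3 head=1 tape=_a[_]b   (q3,_)→(q3,a,←)
state=q3 head=0 tape=_[a]ab   (q3,a)→(q0,b,←)
state=q0 head=-1 tape=[_]bab   (q0,_)→(q2,_,→)
state=q2 head=0 tape=_[b]ab   (q2,b)→(q1,_,←)
state=q1 head=-1 tape=[_]_ab
At halt the head is at cell -1.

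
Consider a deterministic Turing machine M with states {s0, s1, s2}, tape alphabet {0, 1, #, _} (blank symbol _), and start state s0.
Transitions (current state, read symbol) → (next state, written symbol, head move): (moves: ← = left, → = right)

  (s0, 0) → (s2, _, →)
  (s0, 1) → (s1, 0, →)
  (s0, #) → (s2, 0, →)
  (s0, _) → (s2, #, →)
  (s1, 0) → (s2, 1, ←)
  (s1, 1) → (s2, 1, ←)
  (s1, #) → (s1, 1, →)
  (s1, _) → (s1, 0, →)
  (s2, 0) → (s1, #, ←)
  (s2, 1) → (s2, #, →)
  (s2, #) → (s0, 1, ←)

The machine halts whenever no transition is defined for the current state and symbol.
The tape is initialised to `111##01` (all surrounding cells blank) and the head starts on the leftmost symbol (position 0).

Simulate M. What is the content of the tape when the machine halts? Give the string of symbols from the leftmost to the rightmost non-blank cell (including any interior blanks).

state=s0 head=0 tape=_[1]11##01_   (s0,1)→(s1,0,→)
state=s1 head=1 tape=_0[1]1##01_   (s1,1)→(s2,1,←)
state=s2 head=0 tape=_[0]11##01_   (s2,0)→(s1,#,←)
state=s1 head=-1 tape=[_]#11##01_   (s1,_)→(s1,0,→)
state=s1 head=0 tape=0[#]11##01_   (s1,#)→(s1,1,→)
state=s1 head=1 tape=01[1]1##01_   (s1,1)→(s2,1,←)
state=s2 head=0 tape=0[1]11##01_   (s2,1)→(s2,#,→)
state=s2 head=1 tape=0#[1]1##01_   (s2,1)→(s2,#,→)
state=s2 head=2 tape=0##[1]##01_   (s2,1)→(s2,#,→)
state=s2 head=3 tape=0###[#]#01_   (s2,#)→(s0,1,←)
state=s0 head=2 tape=0##[#]1#01_   (s0,#)→(s2,0,→)
state=s2 head=3 tape=0##0[1]#01_   (s2,1)→(s2,#,→)
state=s2 head=4 tape=0##0#[#]01_   (s2,#)→(s0,1,←)
state=s0 head=3 tape=0##0[#]101_   (s0,#)→(s2,0,→)
state=s2 head=4 tape=0##00[1]01_   (s2,1)→(s2,#,→)
state=s2 head=5 tape=0##00#[0]1_   (s2,0)→(s1,#,←)
state=s1 head=4 tape=0##00[#]#1_   (s1,#)→(s1,1,→)
state=s1 head=5 tape=0##001[#]1_   (s1,#)→(s1,1,→)
state=s1 head=6 tape=0##0011[1]_   (s1,1)→(s2,1,←)
state=s2 head=5 tape=0##001[1]1_   (s2,1)→(s2,#,→)
state=s2 head=6 tape=0##001#[1]_   (s2,1)→(s2,#,→)
state=s2 head=7 tape=0##001##[_]
The non-blank tape span at halt is 0##001##.

0##001##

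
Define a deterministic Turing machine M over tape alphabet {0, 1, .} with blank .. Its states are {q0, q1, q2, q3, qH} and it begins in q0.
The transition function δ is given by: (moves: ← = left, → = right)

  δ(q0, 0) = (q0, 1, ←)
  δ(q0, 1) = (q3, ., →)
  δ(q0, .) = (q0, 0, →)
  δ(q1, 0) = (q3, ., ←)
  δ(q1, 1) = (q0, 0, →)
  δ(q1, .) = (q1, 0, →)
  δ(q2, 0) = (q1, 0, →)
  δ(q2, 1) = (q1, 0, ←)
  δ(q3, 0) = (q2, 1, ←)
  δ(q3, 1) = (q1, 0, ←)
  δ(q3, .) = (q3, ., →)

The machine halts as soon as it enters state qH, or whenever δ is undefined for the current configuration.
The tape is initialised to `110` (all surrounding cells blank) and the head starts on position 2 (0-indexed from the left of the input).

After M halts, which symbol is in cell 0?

.

state=q0 head=2 tape=..11[0]   (q0,0)→(q0,1,←)
state=q0 head=1 tape=..1[1]1   (q0,1)→(q3,.,→)
state=q3 head=2 tape=..1.[1]   (q3,1)→(q1,0,←)
state=q1 head=1 tape=..1[.]0   (q1,.)→(q1,0,→)
state=q1 head=2 tape=..10[0]   (q1,0)→(q3,.,←)
state=q3 head=1 tape=..1[0].   (q3,0)→(q2,1,←)
state=q2 head=0 tape=..[1]1.   (q2,1)→(q1,0,←)
state=q1 head=-1 tape=.[.]01.   (q1,.)→(q1,0,→)
state=q1 head=0 tape=.0[0]1.   (q1,0)→(q3,.,←)
state=q3 head=-1 tape=.[0].1.   (q3,0)→(q2,1,←)
state=q2 head=-2 tape=[.]1.1.
Cell 0 holds . when M halts.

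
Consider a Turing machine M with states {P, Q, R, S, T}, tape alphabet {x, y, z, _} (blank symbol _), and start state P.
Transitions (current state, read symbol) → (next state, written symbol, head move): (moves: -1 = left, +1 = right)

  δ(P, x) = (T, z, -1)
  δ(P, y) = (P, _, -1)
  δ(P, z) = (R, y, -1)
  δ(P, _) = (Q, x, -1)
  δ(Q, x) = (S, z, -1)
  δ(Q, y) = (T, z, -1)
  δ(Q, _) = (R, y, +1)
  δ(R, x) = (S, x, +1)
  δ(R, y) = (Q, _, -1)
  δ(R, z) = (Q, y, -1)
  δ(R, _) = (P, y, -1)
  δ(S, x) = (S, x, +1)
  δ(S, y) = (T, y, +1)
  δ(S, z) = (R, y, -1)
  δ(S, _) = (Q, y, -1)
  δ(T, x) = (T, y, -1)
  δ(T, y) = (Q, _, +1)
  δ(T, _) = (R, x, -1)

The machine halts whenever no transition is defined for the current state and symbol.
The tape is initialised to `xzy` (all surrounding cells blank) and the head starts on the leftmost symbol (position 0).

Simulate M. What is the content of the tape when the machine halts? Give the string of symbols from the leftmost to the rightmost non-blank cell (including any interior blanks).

state=P head=0 tape=____[x]zy   (P,x)→(T,z,-1)
state=T head=-1 tape=___[_]zzy   (T,_)→(R,x,-1)
state=R head=-2 tape=__[_]xzzy   (R,_)→(P,y,-1)
state=P head=-3 tape=_[_]yxzzy   (P,_)→(Q,x,-1)
state=Q head=-4 tape=[_]xyxzzy   (Q,_)→(R,y,+1)
state=R head=-3 tape=y[x]yxzzy   (R,x)→(S,x,+1)
state=S head=-2 tape=yx[y]xzzy   (S,y)→(T,y,+1)
state=T head=-1 tape=yxy[x]zzy   (T,x)→(T,y,-1)
state=T head=-2 tape=yx[y]yzzy   (T,y)→(Q,_,+1)
state=Q head=-1 tape=yx_[y]zzy   (Q,y)→(T,z,-1)
state=T head=-2 tape=yx[_]zzzy   (T,_)→(R,x,-1)
state=R head=-3 tape=y[x]xzzzy   (R,x)→(S,x,+1)
state=S head=-2 tape=yx[x]zzzy   (S,x)→(S,x,+1)
state=S head=-1 tape=yxx[z]zzy   (S,z)→(R,y,-1)
state=R head=-2 tape=yx[x]yzzy   (R,x)→(S,x,+1)
state=S head=-1 tape=yxx[y]zzy   (S,y)→(T,y,+1)
state=T head=0 tape=yxxy[z]zy
The non-blank tape span at halt is yxxyzzy.

yxxyzzy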